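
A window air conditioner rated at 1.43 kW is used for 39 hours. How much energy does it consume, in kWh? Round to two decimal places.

Energy = 1.43 kW × 39 h = 55.77 kWh

55.77 kWh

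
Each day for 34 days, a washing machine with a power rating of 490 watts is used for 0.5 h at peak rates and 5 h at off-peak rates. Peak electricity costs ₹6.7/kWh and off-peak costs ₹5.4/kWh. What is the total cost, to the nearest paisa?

Peak energy = 0.49 kW × 0.5 h × 34 = 8.33 kWh
Off-peak energy = 0.49 kW × 5 h × 34 = 83.3 kWh
Cost = 8.33 × ₹6.7 + 83.3 × ₹5.4 = ₹55.811 + ₹449.82 = ₹505.63

₹505.63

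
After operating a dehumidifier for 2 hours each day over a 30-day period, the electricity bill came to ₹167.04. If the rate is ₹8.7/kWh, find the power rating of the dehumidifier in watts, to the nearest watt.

Energy = ₹167.04 ÷ ₹8.7/kWh = 19.2 kWh
Runtime = 2 h/day × 30 days = 60 h
Power = 19.2 kWh ÷ 60 h = 0.32 kW = 320 W

320 W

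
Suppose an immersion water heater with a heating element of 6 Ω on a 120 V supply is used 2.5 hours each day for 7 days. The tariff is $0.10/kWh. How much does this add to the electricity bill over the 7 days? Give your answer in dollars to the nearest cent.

Power = V²/R = 120²/6 = 2400 W = 2.4 kW
Runtime = 2.5 h/day × 7 days = 17.5 h
Energy = 2.4 kW × 17.5 h = 42 kWh
Cost = 42 kWh × $0.10/kWh = $4.20

$4.20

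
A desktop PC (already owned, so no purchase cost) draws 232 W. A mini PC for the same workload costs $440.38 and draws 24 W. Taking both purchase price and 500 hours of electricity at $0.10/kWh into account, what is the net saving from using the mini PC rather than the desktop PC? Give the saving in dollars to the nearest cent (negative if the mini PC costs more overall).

desktop PC: $0.00 + (232/1000) kW × 500 h × $0.10 = $0.00 + $11.6 = $11.6
mini PC: $440.38 + (24/1000) kW × 500 h × $0.10 = $440.38 + $1.2 = $441.58
Saving = $11.6 − $441.58 = −$429.98

-$429.98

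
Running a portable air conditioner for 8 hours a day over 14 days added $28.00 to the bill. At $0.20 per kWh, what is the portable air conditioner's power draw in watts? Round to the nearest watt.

Energy = $28.00 ÷ $0.20/kWh = 140 kWh
Runtime = 8 h/day × 14 days = 112 h
Power = 140 kWh ÷ 112 h = 1.25 kW = 1250 W

1250 W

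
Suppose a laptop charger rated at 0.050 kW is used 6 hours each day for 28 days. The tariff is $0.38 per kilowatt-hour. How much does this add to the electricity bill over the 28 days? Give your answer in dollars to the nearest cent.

Runtime = 6 h/day × 28 days = 168 h
Energy = 0.05 kW × 168 h = 8.4 kWh
Cost = 8.4 kWh × $0.38/kWh = $3.19

$3.19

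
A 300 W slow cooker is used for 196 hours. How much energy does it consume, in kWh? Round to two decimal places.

Energy = 0.3 kW × 196 h = 58.8 kWh

58.80 kWh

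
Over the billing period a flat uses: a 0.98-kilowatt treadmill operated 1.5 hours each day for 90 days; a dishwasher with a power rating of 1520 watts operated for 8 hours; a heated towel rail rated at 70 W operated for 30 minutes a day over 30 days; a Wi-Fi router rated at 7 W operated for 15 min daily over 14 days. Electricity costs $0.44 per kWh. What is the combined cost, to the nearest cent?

treadmill: Runtime = 1.5 h/day × 90 days = 135 h
treadmill: 0.98 kW × 135 h = 132.3 kWh
dishwasher: 1.52 kW × 8 h = 12.16 kWh
heated towel rail: Runtime = 30 min × 30 = 900 min = 15 h
heated towel rail: 0.07 kW × 15 h = 1.05 kWh
Wi-Fi router: Runtime = 15 min × 14 = 210 min = 3.5 h
Wi-Fi router: 0.007 kW × 3.5 h = 0.0245 kWh
Total energy = 145.5345 kWh
Cost = 145.5345 × $0.44 = $64.04

$64.04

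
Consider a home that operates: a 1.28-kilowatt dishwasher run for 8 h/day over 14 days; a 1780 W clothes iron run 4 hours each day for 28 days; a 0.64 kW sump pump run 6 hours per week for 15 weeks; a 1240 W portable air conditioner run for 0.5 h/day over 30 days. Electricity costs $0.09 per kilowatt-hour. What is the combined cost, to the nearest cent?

dishwasher: Runtime = 8 h/day × 14 days = 112 h
dishwasher: 1.28 kW × 112 h = 143.36 kWh
clothes iron: Runtime = 4 h/day × 28 days = 112 h
clothes iron: 1.78 kW × 112 h = 199.36 kWh
sump pump: Runtime = 6 h/week × 15 weeks = 90 h
sump pump: 0.64 kW × 90 h = 57.6 kWh
portable air conditioner: Runtime = 0.5 h/day × 30 days = 15 h
portable air conditioner: 1.24 kW × 15 h = 18.6 kWh
Total energy = 418.92 kWh
Cost = 418.92 × $0.09 = $37.70

$37.70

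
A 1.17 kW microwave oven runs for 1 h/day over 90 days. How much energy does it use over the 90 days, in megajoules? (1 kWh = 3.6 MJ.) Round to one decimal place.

Runtime = 1 h/day × 90 days = 90 h
Energy = 1.17 kW × 90 h = 105.3 kWh
= 105.3 × 3.6 MJ = 379.1 MJ

379.1 MJ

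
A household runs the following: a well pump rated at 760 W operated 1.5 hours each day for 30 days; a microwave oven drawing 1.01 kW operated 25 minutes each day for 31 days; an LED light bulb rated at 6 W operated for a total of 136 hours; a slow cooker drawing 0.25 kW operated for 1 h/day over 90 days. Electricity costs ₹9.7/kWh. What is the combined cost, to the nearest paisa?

well pump: Runtime = 1.5 h/day × 30 days = 45 h
well pump: 0.76 kW × 45 h = 34.2 kWh
microwave oven: Runtime = 25 min × 31 = 775 min = 12.916666… h
microwave oven: 1.01 kW × 12.916666… h = 13.045833… kWh
LED light bulb: 0.006 kW × 136 h = 0.816 kWh
slow cooker: Runtime = 1 h/day × 90 days = 90 h
slow cooker: 0.25 kW × 90 h = 22.5 kWh
Total energy = 70.561833… kWh
Cost = 70.561833… × ₹9.7 = ₹684.45

₹684.45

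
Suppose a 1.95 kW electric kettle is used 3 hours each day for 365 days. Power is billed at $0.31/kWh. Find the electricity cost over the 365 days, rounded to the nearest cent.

Runtime = 3 h/day × 365 days = 1095 h
Energy = 1.95 kW × 1095 h = 2135.25 kWh
Cost = 2135.25 kWh × $0.31/kWh = $661.93

$661.93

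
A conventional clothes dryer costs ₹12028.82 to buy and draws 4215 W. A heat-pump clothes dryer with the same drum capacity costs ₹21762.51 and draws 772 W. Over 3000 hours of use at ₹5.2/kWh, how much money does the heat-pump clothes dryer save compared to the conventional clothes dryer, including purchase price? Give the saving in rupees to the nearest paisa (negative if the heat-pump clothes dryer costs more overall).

conventional clothes dryer: ₹12028.82 + (4215/1000) kW × 3000 h × ₹5.2 = ₹12028.82 + ₹65754 = ₹77782.82
heat-pump clothes dryer: ₹21762.51 + (772/1000) kW × 3000 h × ₹5.2 = ₹21762.51 + ₹12043.2 = ₹33805.71
Saving = ₹77782.82 − ₹33805.71 = ₹43977.11

₹43977.11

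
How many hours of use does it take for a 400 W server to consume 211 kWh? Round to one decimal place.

Hours = 211 kWh ÷ 0.4 kW = 527.5 h

527.5 h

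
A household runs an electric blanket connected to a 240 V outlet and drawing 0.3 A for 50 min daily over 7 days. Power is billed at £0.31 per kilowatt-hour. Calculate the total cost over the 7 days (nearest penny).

£0.13

Power = 0.3 A × 240 V = 72 W = 0.072 kW
Runtime = 50 min × 7 = 350 min = 5.833333… h
Energy = 0.072 kW × 5.833333… h = 0.42 kWh
Cost = 0.42 kWh × £0.31/kWh = £0.13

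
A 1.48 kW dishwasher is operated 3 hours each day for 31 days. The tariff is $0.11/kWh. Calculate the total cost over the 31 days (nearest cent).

Runtime = 3 h/day × 31 days = 93 h
Energy = 1.48 kW × 93 h = 137.64 kWh
Cost = 137.64 kWh × $0.11/kWh = $15.14

$15.14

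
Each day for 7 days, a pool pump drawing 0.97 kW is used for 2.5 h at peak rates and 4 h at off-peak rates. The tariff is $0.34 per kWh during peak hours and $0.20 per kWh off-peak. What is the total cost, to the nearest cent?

$11.20

Peak energy = 0.97 kW × 2.5 h × 7 = 16.975 kWh
Off-peak energy = 0.97 kW × 4 h × 7 = 27.16 kWh
Cost = 16.975 × $0.34 + 27.16 × $0.20 = $5.7715 + $5.432 = $11.20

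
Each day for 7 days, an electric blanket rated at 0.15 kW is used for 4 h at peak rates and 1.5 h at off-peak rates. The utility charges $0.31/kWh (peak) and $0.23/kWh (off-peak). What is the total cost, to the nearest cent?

$1.66

Peak energy = 0.15 kW × 4 h × 7 = 4.2 kWh
Off-peak energy = 0.15 kW × 1.5 h × 7 = 1.575 kWh
Cost = 4.2 × $0.31 + 1.575 × $0.23 = $1.302 + $0.36225 = $1.66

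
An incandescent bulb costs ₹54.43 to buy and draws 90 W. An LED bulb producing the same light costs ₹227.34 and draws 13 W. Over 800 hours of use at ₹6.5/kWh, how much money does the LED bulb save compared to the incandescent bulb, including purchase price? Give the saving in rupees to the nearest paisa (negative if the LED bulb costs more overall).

incandescent bulb: ₹54.43 + (90/1000) kW × 800 h × ₹6.5 = ₹54.43 + ₹468 = ₹522.43
LED bulb: ₹227.34 + (13/1000) kW × 800 h × ₹6.5 = ₹227.34 + ₹67.6 = ₹294.94
Saving = ₹522.43 − ₹294.94 = ₹227.49

₹227.49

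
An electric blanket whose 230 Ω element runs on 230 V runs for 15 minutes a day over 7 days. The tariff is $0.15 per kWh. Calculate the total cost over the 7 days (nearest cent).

Power = V²/R = 230²/230 = 230 W = 0.23 kW
Runtime = 15 min × 7 = 105 min = 1.75 h
Energy = 0.23 kW × 1.75 h = 0.4025 kWh
Cost = 0.4025 kWh × $0.15/kWh = $0.06

$0.06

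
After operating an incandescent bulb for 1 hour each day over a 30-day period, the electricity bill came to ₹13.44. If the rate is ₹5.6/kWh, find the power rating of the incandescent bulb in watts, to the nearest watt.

80 W

Energy = ₹13.44 ÷ ₹5.6/kWh = 2.4 kWh
Runtime = 1 h/day × 30 days = 30 h
Power = 2.4 kWh ÷ 30 h = 0.08 kW = 80 W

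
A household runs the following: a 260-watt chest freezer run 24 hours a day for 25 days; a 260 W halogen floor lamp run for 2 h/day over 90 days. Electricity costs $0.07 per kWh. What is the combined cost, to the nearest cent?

chest freezer: Runtime = 24 h × 25 = 600 h
chest freezer: 0.26 kW × 600 h = 156 kWh
halogen floor lamp: Runtime = 2 h/day × 90 days = 180 h
halogen floor lamp: 0.26 kW × 180 h = 46.8 kWh
Total energy = 202.8 kWh
Cost = 202.8 × $0.07 = $14.20

$14.20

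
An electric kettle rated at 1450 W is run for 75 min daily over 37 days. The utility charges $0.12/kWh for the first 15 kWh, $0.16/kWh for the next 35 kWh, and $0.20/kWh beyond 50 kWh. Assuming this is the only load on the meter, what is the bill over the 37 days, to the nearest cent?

Runtime = 75 min × 37 = 2775 min = 46.25 h
Energy = 1.45 kW × 46.25 h = 67.0625 kWh
Tier 1 (0–15 kWh): 15 × $0.12 = $1.8
Tier 2 (15–50 kWh): 35 × $0.16 = $5.6
Above 50 kWh: 17.0625 × $0.20 = $3.4125
Bill = $10.81

$10.81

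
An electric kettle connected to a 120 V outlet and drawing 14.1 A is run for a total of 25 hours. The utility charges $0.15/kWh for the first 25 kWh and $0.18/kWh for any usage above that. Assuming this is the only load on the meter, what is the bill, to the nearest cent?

Power = 14.1 A × 120 V = 1692 W = 1.692 kW
Energy = 1.692 kW × 25 h = 42.3 kWh
Tier 1 (0–25 kWh): 25 × $0.15 = $3.75
Above 25 kWh: 17.3 × $0.18 = $3.114
Bill = $6.86

$6.86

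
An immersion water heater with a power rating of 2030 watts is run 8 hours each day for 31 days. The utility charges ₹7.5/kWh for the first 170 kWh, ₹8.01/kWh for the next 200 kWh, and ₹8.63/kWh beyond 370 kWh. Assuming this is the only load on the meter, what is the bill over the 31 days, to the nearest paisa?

Runtime = 8 h/day × 31 days = 248 h
Energy = 2.03 kW × 248 h = 503.44 kWh
Tier 1 (0–170 kWh): 170 × ₹7.5 = ₹1275
Tier 2 (170–370 kWh): 200 × ₹8.01 = ₹1602
Above 370 kWh: 133.44 × ₹8.63 = ₹1151.5872
Bill = ₹4028.59

₹4028.59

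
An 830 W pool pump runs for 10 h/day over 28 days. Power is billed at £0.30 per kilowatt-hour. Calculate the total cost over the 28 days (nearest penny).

£69.72

Runtime = 10 h/day × 28 days = 280 h
Energy = 0.83 kW × 280 h = 232.4 kWh
Cost = 232.4 kWh × £0.30/kWh = £69.72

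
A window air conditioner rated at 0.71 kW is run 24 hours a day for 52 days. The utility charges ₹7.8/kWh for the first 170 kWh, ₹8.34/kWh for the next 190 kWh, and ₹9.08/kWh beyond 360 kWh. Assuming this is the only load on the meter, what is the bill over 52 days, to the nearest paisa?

Runtime = 24 h × 52 = 1248 h
Energy = 0.71 kW × 1248 h = 886.08 kWh
Tier 1 (0–170 kWh): 170 × ₹7.8 = ₹1326
Tier 2 (170–360 kWh): 190 × ₹8.34 = ₹1584.6
Above 360 kWh: 526.08 × ₹9.08 = ₹4776.8064
Bill = ₹7687.41

₹7687.41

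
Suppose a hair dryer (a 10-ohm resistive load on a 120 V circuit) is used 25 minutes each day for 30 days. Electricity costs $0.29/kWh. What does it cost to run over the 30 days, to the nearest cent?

Power = V²/R = 120²/10 = 1440 W = 1.44 kW
Runtime = 25 min × 30 = 750 min = 12.5 h
Energy = 1.44 kW × 12.5 h = 18 kWh
Cost = 18 kWh × $0.29/kWh = $5.22

$5.22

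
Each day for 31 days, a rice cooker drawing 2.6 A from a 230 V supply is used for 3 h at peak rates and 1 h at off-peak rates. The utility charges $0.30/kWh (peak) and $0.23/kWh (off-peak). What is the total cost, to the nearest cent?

$20.95

Power = 2.6 A × 230 V = 598 W = 0.598 kW
Peak energy = 0.598 kW × 3 h × 31 = 55.614 kWh
Off-peak energy = 0.598 kW × 1 h × 31 = 18.538 kWh
Cost = 55.614 × $0.30 + 18.538 × $0.23 = $16.6842 + $4.26374 = $20.95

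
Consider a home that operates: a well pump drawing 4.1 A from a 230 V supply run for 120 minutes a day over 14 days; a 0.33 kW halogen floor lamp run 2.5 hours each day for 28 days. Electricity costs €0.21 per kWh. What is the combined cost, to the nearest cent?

well pump: Power = 4.1 A × 230 V = 943 W = 0.943 kW
well pump: Runtime = 120 min × 14 = 1680 min = 28 h
well pump: 0.943 kW × 28 h = 26.404 kWh
halogen floor lamp: Runtime = 2.5 h/day × 28 days = 70 h
halogen floor lamp: 0.33 kW × 70 h = 23.1 kWh
Total energy = 49.504 kWh
Cost = 49.504 × €0.21 = €10.40

€10.40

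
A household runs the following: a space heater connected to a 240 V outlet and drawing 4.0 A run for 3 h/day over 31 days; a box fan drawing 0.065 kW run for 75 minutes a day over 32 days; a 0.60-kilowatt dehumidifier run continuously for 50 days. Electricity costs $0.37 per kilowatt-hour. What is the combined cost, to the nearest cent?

space heater: Power = 4.0 A × 240 V = 960 W = 0.96 kW
space heater: Runtime = 3 h/day × 31 days = 93 h
space heater: 0.96 kW × 93 h = 89.28 kWh
box fan: Runtime = 75 min × 32 = 2400 min = 40 h
box fan: 0.065 kW × 40 h = 2.6 kWh
dehumidifier: Runtime = 24 h × 50 = 1200 h
dehumidifier: 0.6 kW × 1200 h = 720 kWh
Total energy = 811.88 kWh
Cost = 811.88 × $0.37 = $300.40

$300.40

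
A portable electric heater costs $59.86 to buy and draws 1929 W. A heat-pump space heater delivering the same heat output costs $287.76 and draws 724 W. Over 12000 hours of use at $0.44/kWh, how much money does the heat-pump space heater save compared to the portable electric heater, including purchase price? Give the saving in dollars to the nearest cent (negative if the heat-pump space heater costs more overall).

$6134.50

portable electric heater: $59.86 + (1929/1000) kW × 12000 h × $0.44 = $59.86 + $10185.12 = $10244.98
heat-pump space heater: $287.76 + (724/1000) kW × 12000 h × $0.44 = $287.76 + $3822.72 = $4110.48
Saving = $10244.98 − $4110.48 = $6134.5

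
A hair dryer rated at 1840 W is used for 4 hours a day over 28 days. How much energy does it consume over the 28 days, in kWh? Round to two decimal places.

206.08 kWh

Runtime = 4 h/day × 28 days = 112 h
Energy = 1.84 kW × 112 h = 206.08 kWh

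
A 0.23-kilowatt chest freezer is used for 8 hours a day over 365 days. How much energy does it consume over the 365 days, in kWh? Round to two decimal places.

Runtime = 8 h/day × 365 days = 2920 h
Energy = 0.23 kW × 2920 h = 671.6 kWh

671.60 kWh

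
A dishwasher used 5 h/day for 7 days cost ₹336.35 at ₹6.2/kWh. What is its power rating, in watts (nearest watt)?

1550 W

Energy = ₹336.35 ÷ ₹6.2/kWh = 54.25 kWh
Runtime = 5 h/day × 7 days = 35 h
Power = 54.25 kWh ÷ 35 h = 1.55 kW = 1550 W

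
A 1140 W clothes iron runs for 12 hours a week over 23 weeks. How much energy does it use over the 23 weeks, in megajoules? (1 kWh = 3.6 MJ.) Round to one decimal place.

Runtime = 12 h/week × 23 weeks = 276 h
Energy = 1.14 kW × 276 h = 314.64 kWh
= 314.64 × 3.6 MJ = 1132.7 MJ

1132.7 MJ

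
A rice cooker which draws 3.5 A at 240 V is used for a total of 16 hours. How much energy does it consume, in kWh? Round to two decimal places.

13.44 kWh

Power = 3.5 A × 240 V = 840 W = 0.84 kW
Energy = 0.84 kW × 16 h = 13.44 kWh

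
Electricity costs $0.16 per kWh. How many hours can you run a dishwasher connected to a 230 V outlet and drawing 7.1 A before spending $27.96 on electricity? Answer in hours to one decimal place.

107.0 h

Power = 7.1 A × 230 V = 1633 W = 1.633 kW
Energy available = $27.96 ÷ $0.16/kWh = 174.75 kWh
Hours = 174.75 kWh ÷ 1.633 kW = 107.0 h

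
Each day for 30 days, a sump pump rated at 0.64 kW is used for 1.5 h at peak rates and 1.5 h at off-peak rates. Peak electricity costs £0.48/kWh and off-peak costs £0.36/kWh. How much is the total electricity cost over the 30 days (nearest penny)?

£24.19

Peak energy = 0.64 kW × 1.5 h × 30 = 28.8 kWh
Off-peak energy = 0.64 kW × 1.5 h × 30 = 28.8 kWh
Cost = 28.8 × £0.48 + 28.8 × £0.36 = £13.824 + £10.368 = £24.19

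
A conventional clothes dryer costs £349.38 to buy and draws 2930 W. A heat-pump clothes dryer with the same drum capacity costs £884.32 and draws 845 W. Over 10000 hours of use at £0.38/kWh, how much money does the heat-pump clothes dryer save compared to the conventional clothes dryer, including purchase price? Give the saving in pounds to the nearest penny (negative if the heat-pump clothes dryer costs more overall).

conventional clothes dryer: £349.38 + (2930/1000) kW × 10000 h × £0.38 = £349.38 + £11134 = £11483.38
heat-pump clothes dryer: £884.32 + (845/1000) kW × 10000 h × £0.38 = £884.32 + £3211 = £4095.32
Saving = £11483.38 − £4095.32 = £7388.06

£7388.06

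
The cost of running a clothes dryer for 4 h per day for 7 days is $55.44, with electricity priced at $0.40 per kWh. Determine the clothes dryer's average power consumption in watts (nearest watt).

Energy = $55.44 ÷ $0.40/kWh = 138.6 kWh
Runtime = 4 h/day × 7 days = 28 h
Power = 138.6 kWh ÷ 28 h = 4.95 kW = 4950 W

4950 W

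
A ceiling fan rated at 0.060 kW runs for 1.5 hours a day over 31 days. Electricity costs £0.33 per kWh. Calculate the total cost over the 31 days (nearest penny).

Runtime = 1.5 h/day × 31 days = 46.5 h
Energy = 0.06 kW × 46.5 h = 2.79 kWh
Cost = 2.79 kWh × £0.33/kWh = £0.92

£0.92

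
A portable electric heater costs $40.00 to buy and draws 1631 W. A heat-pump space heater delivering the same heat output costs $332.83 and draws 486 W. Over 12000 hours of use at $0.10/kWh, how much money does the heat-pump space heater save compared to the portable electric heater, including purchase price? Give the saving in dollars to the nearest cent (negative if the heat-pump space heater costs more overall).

$1081.17

portable electric heater: $40.00 + (1631/1000) kW × 12000 h × $0.10 = $40.00 + $1957.2 = $1997.2
heat-pump space heater: $332.83 + (486/1000) kW × 12000 h × $0.10 = $332.83 + $583.2 = $916.03
Saving = $1997.2 − $916.03 = $1081.17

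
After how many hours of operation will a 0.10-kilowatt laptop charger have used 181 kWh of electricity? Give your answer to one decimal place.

Hours = 181 kWh ÷ 0.1 kW = 1810.0 h

1810.0 h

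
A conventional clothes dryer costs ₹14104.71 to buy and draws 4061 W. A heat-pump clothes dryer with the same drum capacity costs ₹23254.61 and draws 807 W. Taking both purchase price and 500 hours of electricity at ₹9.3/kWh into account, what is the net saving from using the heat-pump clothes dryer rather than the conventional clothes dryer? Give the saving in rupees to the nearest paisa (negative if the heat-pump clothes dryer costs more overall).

₹5981.20

conventional clothes dryer: ₹14104.71 + (4061/1000) kW × 500 h × ₹9.3 = ₹14104.71 + ₹18883.65 = ₹32988.36
heat-pump clothes dryer: ₹23254.61 + (807/1000) kW × 500 h × ₹9.3 = ₹23254.61 + ₹3752.55 = ₹27007.16
Saving = ₹32988.36 − ₹27007.16 = ₹5981.2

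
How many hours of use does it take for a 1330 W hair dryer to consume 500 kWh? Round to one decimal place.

Hours = 500 kWh ÷ 1.33 kW = 375.9 h

375.9 h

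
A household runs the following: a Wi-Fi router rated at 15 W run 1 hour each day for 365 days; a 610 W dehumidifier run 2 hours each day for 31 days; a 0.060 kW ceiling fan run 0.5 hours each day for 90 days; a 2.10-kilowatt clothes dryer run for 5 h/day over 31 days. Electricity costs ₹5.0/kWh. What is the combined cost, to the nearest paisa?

₹1857.48

Wi-Fi router: Runtime = 1 h/day × 365 days = 365 h
Wi-Fi router: 0.015 kW × 365 h = 5.475 kWh
dehumidifier: Runtime = 2 h/day × 31 days = 62 h
dehumidifier: 0.61 kW × 62 h = 37.82 kWh
ceiling fan: Runtime = 0.5 h/day × 90 days = 45 h
ceiling fan: 0.06 kW × 45 h = 2.7 kWh
clothes dryer: Runtime = 5 h/day × 31 days = 155 h
clothes dryer: 2.1 kW × 155 h = 325.5 kWh
Total energy = 371.495 kWh
Cost = 371.495 × ₹5.0 = ₹1857.48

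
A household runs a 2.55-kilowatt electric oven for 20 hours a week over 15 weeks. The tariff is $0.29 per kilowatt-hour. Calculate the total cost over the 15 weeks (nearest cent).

$221.85

Runtime = 20 h/week × 15 weeks = 300 h
Energy = 2.55 kW × 300 h = 765 kWh
Cost = 765 kWh × $0.29/kWh = $221.85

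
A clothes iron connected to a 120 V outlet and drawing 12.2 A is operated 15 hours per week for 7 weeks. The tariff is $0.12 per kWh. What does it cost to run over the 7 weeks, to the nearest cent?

Power = 12.2 A × 120 V = 1464 W = 1.464 kW
Runtime = 15 h/week × 7 weeks = 105 h
Energy = 1.464 kW × 105 h = 153.72 kWh
Cost = 153.72 kWh × $0.12/kWh = $18.45

$18.45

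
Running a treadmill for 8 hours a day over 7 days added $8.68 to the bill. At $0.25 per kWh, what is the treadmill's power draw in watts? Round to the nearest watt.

620 W

Energy = $8.68 ÷ $0.25/kWh = 34.72 kWh
Runtime = 8 h/day × 7 days = 56 h
Power = 34.72 kWh ÷ 56 h = 0.62 kW = 620 W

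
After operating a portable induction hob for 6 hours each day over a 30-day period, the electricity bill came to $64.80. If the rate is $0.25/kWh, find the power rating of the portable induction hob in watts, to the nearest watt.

Energy = $64.80 ÷ $0.25/kWh = 259.2 kWh
Runtime = 6 h/day × 30 days = 180 h
Power = 259.2 kWh ÷ 180 h = 1.44 kW = 1440 W

1440 W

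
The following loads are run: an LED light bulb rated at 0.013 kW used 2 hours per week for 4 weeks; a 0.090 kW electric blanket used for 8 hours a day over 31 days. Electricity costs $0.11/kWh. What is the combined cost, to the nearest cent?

LED light bulb: Runtime = 2 h/week × 4 weeks = 8 h
LED light bulb: 0.013 kW × 8 h = 0.104 kWh
electric blanket: Runtime = 8 h/day × 31 days = 248 h
electric blanket: 0.09 kW × 248 h = 22.32 kWh
Total energy = 22.424 kWh
Cost = 22.424 × $0.11 = $2.47

$2.47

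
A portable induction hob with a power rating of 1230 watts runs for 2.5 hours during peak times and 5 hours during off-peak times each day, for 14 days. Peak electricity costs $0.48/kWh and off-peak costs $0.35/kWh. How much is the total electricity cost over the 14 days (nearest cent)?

$50.80

Peak energy = 1.23 kW × 2.5 h × 14 = 43.05 kWh
Off-peak energy = 1.23 kW × 5 h × 14 = 86.1 kWh
Cost = 43.05 × $0.48 + 86.1 × $0.35 = $20.664 + $30.135 = $50.80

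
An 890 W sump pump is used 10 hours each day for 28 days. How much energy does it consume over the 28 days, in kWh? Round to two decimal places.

Runtime = 10 h/day × 28 days = 280 h
Energy = 0.89 kW × 280 h = 249.2 kWh

249.20 kWh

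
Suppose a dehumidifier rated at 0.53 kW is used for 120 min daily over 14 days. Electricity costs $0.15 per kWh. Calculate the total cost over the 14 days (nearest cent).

$2.23

Runtime = 120 min × 14 = 1680 min = 28 h
Energy = 0.53 kW × 28 h = 14.84 kWh
Cost = 14.84 kWh × $0.15/kWh = $2.23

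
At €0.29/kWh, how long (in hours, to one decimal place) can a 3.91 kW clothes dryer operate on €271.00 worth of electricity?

Energy available = €271.00 ÷ €0.29/kWh = 934.4828 kWh
Hours = 934.4828 kWh ÷ 3.91 kW = 239.0 h

239.0 h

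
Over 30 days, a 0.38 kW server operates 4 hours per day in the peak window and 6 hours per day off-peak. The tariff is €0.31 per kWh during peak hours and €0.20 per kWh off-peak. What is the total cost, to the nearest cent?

Peak energy = 0.38 kW × 4 h × 30 = 45.6 kWh
Off-peak energy = 0.38 kW × 6 h × 30 = 68.4 kWh
Cost = 45.6 × €0.31 + 68.4 × €0.20 = €14.136 + €13.68 = €27.82

€27.82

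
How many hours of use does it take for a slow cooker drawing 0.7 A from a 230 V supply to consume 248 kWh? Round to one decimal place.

Power = 0.7 A × 230 V = 161 W = 0.161 kW
Hours = 248 kWh ÷ 0.161 kW = 1540.4 h

1540.4 h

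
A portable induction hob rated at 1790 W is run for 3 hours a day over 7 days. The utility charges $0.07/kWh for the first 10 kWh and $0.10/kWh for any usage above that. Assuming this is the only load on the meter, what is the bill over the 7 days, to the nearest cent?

$3.46

Runtime = 3 h/day × 7 days = 21 h
Energy = 1.79 kW × 21 h = 37.59 kWh
Tier 1 (0–10 kWh): 10 × $0.07 = $0.7
Above 10 kWh: 27.59 × $0.10 = $2.759
Bill = $3.46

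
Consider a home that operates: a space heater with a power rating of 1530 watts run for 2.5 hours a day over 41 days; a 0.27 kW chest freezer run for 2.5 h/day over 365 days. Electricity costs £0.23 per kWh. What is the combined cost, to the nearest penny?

£92.74

space heater: Runtime = 2.5 h/day × 41 days = 102.5 h
space heater: 1.53 kW × 102.5 h = 156.825 kWh
chest freezer: Runtime = 2.5 h/day × 365 days = 912.5 h
chest freezer: 0.27 kW × 912.5 h = 246.375 kWh
Total energy = 403.2 kWh
Cost = 403.2 × £0.23 = £92.74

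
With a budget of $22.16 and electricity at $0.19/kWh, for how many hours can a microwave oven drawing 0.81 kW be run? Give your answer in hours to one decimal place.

144.0 h

Energy available = $22.16 ÷ $0.19/kWh = 116.6316 kWh
Hours = 116.6316 kWh ÷ 0.81 kW = 144.0 h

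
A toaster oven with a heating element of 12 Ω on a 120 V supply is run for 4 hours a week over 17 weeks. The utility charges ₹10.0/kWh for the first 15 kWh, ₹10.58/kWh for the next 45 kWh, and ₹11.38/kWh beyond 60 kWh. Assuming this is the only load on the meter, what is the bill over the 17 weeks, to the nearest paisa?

₹871.91

Power = V²/R = 120²/12 = 1200 W = 1.2 kW
Runtime = 4 h/week × 17 weeks = 68 h
Energy = 1.2 kW × 68 h = 81.6 kWh
Tier 1 (0–15 kWh): 15 × ₹10.0 = ₹150
Tier 2 (15–60 kWh): 45 × ₹10.58 = ₹476.1
Above 60 kWh: 21.6 × ₹11.38 = ₹245.808
Bill = ₹871.91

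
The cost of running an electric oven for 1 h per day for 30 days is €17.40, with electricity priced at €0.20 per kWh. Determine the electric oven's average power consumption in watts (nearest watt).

Energy = €17.40 ÷ €0.20/kWh = 87 kWh
Runtime = 1 h/day × 30 days = 30 h
Power = 87 kWh ÷ 30 h = 2.9 kW = 2900 W

2900 W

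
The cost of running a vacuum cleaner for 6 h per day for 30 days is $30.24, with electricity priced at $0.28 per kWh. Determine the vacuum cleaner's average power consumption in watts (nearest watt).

600 W

Energy = $30.24 ÷ $0.28/kWh = 108 kWh
Runtime = 6 h/day × 30 days = 180 h
Power = 108 kWh ÷ 180 h = 0.6 kW = 600 W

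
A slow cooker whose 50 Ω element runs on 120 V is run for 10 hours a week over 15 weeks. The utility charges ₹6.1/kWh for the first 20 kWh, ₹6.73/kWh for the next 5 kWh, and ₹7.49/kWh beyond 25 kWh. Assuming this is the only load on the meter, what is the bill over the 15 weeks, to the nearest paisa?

Power = V²/R = 120²/50 = 288 W = 0.288 kW
Runtime = 10 h/week × 15 weeks = 150 h
Energy = 0.288 kW × 150 h = 43.2 kWh
Tier 1 (0–20 kWh): 20 × ₹6.1 = ₹122
Tier 2 (20–25 kWh): 5 × ₹6.73 = ₹33.65
Above 25 kWh: 18.2 × ₹7.49 = ₹136.318
Bill = ₹291.97

₹291.97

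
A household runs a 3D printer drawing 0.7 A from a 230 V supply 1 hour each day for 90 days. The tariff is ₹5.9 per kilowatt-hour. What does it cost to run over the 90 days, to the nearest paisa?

Power = 0.7 A × 230 V = 161 W = 0.161 kW
Runtime = 1 h/day × 90 days = 90 h
Energy = 0.161 kW × 90 h = 14.49 kWh
Cost = 14.49 kWh × ₹5.9/kWh = ₹85.49

₹85.49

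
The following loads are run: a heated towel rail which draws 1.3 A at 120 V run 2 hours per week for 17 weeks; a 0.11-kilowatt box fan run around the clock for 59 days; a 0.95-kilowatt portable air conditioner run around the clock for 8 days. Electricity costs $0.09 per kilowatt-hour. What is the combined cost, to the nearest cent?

$30.91

heated towel rail: Power = 1.3 A × 120 V = 156 W = 0.156 kW
heated towel rail: Runtime = 2 h/week × 17 weeks = 34 h
heated towel rail: 0.156 kW × 34 h = 5.304 kWh
box fan: Runtime = 24 h × 59 = 1416 h
box fan: 0.11 kW × 1416 h = 155.76 kWh
portable air conditioner: Runtime = 24 h × 8 = 192 h
portable air conditioner: 0.95 kW × 192 h = 182.4 kWh
Total energy = 343.464 kWh
Cost = 343.464 × $0.09 = $30.91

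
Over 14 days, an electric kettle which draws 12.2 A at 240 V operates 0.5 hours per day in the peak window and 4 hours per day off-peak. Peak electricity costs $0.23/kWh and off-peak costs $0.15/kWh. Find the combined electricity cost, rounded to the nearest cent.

$29.31

Power = 12.2 A × 240 V = 2928 W = 2.928 kW
Peak energy = 2.928 kW × 0.5 h × 14 = 20.496 kWh
Off-peak energy = 2.928 kW × 4 h × 14 = 163.968 kWh
Cost = 20.496 × $0.23 + 163.968 × $0.15 = $4.71408 + $24.5952 = $29.31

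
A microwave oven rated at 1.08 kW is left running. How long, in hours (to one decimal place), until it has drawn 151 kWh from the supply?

Hours = 151 kWh ÷ 1.08 kW = 139.8 h

139.8 h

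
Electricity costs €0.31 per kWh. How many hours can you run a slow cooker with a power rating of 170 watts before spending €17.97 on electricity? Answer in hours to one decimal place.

341.0 h

Energy available = €17.97 ÷ €0.31/kWh = 57.9677 kWh
Hours = 57.9677 kWh ÷ 0.17 kW = 341.0 h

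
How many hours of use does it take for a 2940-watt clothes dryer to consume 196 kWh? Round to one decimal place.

Hours = 196 kWh ÷ 2.94 kW = 66.7 h

66.7 h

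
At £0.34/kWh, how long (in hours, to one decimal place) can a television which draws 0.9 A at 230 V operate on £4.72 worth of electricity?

67.1 h

Power = 0.9 A × 230 V = 207 W = 0.207 kW
Energy available = £4.72 ÷ £0.34/kWh = 13.8824 kWh
Hours = 13.8824 kWh ÷ 0.207 kW = 67.1 h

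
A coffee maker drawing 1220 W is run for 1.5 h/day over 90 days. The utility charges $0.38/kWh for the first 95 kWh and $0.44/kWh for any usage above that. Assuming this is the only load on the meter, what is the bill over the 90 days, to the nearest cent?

Runtime = 1.5 h/day × 90 days = 135 h
Energy = 1.22 kW × 135 h = 164.7 kWh
Tier 1 (0–95 kWh): 95 × $0.38 = $36.1
Above 95 kWh: 69.7 × $0.44 = $30.668
Bill = $66.77

$66.77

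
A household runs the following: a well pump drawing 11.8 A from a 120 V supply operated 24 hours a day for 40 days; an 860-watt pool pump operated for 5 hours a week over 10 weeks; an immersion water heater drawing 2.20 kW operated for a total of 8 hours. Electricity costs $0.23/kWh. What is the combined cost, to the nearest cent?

$326.59

well pump: Power = 11.8 A × 120 V = 1416 W = 1.416 kW
well pump: Runtime = 24 h × 40 = 960 h
well pump: 1.416 kW × 960 h = 1359.36 kWh
pool pump: Runtime = 5 h/week × 10 weeks = 50 h
pool pump: 0.86 kW × 50 h = 43 kWh
immersion water heater: 2.2 kW × 8 h = 17.6 kWh
Total energy = 1419.96 kWh
Cost = 1419.96 × $0.23 = $326.59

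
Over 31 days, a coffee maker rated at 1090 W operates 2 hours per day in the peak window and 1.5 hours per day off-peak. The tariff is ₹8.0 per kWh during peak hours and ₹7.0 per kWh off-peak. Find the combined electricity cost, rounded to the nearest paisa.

Peak energy = 1.09 kW × 2 h × 31 = 67.58 kWh
Off-peak energy = 1.09 kW × 1.5 h × 31 = 50.685 kWh
Cost = 67.58 × ₹8.0 + 50.685 × ₹7.0 = ₹540.64 + ₹354.795 = ₹895.44

₹895.44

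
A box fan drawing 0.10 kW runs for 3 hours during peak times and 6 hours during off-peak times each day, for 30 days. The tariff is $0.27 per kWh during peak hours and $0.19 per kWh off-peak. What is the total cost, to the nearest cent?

$5.85

Peak energy = 0.1 kW × 3 h × 30 = 9 kWh
Off-peak energy = 0.1 kW × 6 h × 30 = 18 kWh
Cost = 9 × $0.27 + 18 × $0.19 = $2.43 + $3.42 = $5.85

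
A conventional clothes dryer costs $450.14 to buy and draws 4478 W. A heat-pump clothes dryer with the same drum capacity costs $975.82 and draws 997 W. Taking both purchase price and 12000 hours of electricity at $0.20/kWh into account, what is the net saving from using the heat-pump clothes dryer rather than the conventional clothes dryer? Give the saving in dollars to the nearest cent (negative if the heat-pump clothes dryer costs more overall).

conventional clothes dryer: $450.14 + (4478/1000) kW × 12000 h × $0.20 = $450.14 + $10747.2 = $11197.34
heat-pump clothes dryer: $975.82 + (997/1000) kW × 12000 h × $0.20 = $975.82 + $2392.8 = $3368.62
Saving = $11197.34 − $3368.62 = $7828.72

$7828.72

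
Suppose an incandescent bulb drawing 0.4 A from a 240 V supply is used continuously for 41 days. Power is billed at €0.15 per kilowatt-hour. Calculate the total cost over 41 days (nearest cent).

Power = 0.4 A × 240 V = 96 W = 0.096 kW
Runtime = 24 h × 41 = 984 h
Energy = 0.096 kW × 984 h = 94.464 kWh
Cost = 94.464 kWh × €0.15/kWh = €14.17

€14.17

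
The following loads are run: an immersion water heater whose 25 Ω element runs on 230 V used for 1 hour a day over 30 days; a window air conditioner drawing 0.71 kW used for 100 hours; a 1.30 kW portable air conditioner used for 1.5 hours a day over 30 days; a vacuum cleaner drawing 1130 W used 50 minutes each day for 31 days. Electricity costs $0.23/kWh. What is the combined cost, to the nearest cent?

$51.10

immersion water heater: Power = V²/R = 230²/25 = 2116 W = 2.116 kW
immersion water heater: Runtime = 1 h/day × 30 days = 30 h
immersion water heater: 2.116 kW × 30 h = 63.48 kWh
window air conditioner: 0.71 kW × 100 h = 71 kWh
portable air conditioner: Runtime = 1.5 h/day × 30 days = 45 h
portable air conditioner: 1.3 kW × 45 h = 58.5 kWh
vacuum cleaner: Runtime = 50 min × 31 = 1550 min = 25.833333… h
vacuum cleaner: 1.13 kW × 25.833333… h = 29.191666… kWh
Total energy = 222.171666… kWh
Cost = 222.171666… × $0.23 = $51.10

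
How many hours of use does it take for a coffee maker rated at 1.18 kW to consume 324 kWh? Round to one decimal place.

274.6 h

Hours = 324 kWh ÷ 1.18 kW = 274.6 h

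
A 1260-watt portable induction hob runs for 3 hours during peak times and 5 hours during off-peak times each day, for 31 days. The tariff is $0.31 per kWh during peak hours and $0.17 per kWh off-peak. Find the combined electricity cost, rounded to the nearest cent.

$69.53

Peak energy = 1.26 kW × 3 h × 31 = 117.18 kWh
Off-peak energy = 1.26 kW × 5 h × 31 = 195.3 kWh
Cost = 117.18 × $0.31 + 195.3 × $0.17 = $36.3258 + $33.201 = $69.53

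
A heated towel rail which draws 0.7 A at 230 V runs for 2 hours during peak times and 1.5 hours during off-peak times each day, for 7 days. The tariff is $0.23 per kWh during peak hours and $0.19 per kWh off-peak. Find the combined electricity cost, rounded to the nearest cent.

Power = 0.7 A × 230 V = 161 W = 0.161 kW
Peak energy = 0.161 kW × 2 h × 7 = 2.254 kWh
Off-peak energy = 0.161 kW × 1.5 h × 7 = 1.6905 kWh
Cost = 2.254 × $0.23 + 1.6905 × $0.19 = $0.51842 + $0.321195 = $0.84

$0.84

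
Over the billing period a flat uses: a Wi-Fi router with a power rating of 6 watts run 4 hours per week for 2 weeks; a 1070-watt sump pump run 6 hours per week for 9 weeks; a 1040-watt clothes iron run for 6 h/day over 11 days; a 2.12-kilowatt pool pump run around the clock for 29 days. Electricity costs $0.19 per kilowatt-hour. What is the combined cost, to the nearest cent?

Wi-Fi router: Runtime = 4 h/week × 2 weeks = 8 h
Wi-Fi router: 0.006 kW × 8 h = 0.048 kWh
sump pump: Runtime = 6 h/week × 9 weeks = 54 h
sump pump: 1.07 kW × 54 h = 57.78 kWh
clothes iron: Runtime = 6 h/day × 11 days = 66 h
clothes iron: 1.04 kW × 66 h = 68.64 kWh
pool pump: Runtime = 24 h × 29 = 696 h
pool pump: 2.12 kW × 696 h = 1475.52 kWh
Total energy = 1601.988 kWh
Cost = 1601.988 × $0.19 = $304.38

$304.38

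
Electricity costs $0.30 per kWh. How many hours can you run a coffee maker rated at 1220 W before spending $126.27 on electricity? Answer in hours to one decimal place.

Energy available = $126.27 ÷ $0.30/kWh = 420.9 kWh
Hours = 420.9 kWh ÷ 1.22 kW = 345.0 h

345.0 h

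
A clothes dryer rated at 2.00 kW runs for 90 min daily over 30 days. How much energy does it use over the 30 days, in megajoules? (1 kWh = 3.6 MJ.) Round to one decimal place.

Runtime = 90 min × 30 = 2700 min = 45 h
Energy = 2 kW × 45 h = 90 kWh
= 90 × 3.6 MJ = 324.0 MJ

324.0 MJ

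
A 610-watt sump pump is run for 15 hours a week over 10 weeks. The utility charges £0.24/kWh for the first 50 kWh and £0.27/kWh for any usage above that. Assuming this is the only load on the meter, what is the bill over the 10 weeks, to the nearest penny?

Runtime = 15 h/week × 10 weeks = 150 h
Energy = 0.61 kW × 150 h = 91.5 kWh
Tier 1 (0–50 kWh): 50 × £0.24 = £12
Above 50 kWh: 41.5 × £0.27 = £11.205
Bill = £23.21

£23.21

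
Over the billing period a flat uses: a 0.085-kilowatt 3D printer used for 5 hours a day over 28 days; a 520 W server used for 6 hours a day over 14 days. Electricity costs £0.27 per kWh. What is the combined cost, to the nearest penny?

£15.01

3D printer: Runtime = 5 h/day × 28 days = 140 h
3D printer: 0.085 kW × 140 h = 11.9 kWh
server: Runtime = 6 h/day × 14 days = 84 h
server: 0.52 kW × 84 h = 43.68 kWh
Total energy = 55.58 kWh
Cost = 55.58 × £0.27 = £15.01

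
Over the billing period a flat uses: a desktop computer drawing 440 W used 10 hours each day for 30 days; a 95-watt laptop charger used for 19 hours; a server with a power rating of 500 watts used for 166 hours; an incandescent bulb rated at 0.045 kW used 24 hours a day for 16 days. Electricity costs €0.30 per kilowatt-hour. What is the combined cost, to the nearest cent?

€70.23

desktop computer: Runtime = 10 h/day × 30 days = 300 h
desktop computer: 0.44 kW × 300 h = 132 kWh
laptop charger: 0.095 kW × 19 h = 1.805 kWh
server: 0.5 kW × 166 h = 83 kWh
incandescent bulb: Runtime = 24 h × 16 = 384 h
incandescent bulb: 0.045 kW × 384 h = 17.28 kWh
Total energy = 234.085 kWh
Cost = 234.085 × €0.30 = €70.23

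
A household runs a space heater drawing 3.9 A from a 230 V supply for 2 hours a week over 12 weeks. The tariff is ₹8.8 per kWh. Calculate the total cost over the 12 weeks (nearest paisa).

₹189.45

Power = 3.9 A × 230 V = 897 W = 0.897 kW
Runtime = 2 h/week × 12 weeks = 24 h
Energy = 0.897 kW × 24 h = 21.528 kWh
Cost = 21.528 kWh × ₹8.8/kWh = ₹189.45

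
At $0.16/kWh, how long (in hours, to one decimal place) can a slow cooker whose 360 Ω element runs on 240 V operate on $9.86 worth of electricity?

385.2 h

Power = V²/R = 240²/360 = 160 W = 0.16 kW
Energy available = $9.86 ÷ $0.16/kWh = 61.625 kWh
Hours = 61.625 kWh ÷ 0.16 kW = 385.2 h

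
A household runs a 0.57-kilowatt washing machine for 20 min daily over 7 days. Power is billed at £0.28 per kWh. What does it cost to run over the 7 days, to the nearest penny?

£0.37

Runtime = 20 min × 7 = 140 min = 2.333333… h
Energy = 0.57 kW × 2.333333… h = 1.33 kWh
Cost = 1.33 kWh × £0.28/kWh = £0.37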